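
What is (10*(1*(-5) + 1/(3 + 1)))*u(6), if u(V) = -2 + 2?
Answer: 0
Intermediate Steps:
u(V) = 0
(10*(1*(-5) + 1/(3 + 1)))*u(6) = (10*(1*(-5) + 1/(3 + 1)))*0 = (10*(-5 + 1/4))*0 = (10*(-5 + ¼))*0 = (10*(-19/4))*0 = -95/2*0 = 0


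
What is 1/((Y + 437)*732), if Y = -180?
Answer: 1/188124 ≈ 5.3156e-6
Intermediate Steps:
1/((Y + 437)*732) = 1/((-180 + 437)*732) = (1/732)/257 = (1/257)*(1/732) = 1/188124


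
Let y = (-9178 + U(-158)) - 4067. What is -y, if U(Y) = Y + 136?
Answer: 13267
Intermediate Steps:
U(Y) = 136 + Y
y = -13267 (y = (-9178 + (136 - 158)) - 4067 = (-9178 - 22) - 4067 = -9200 - 4067 = -13267)
-y = -1*(-13267) = 13267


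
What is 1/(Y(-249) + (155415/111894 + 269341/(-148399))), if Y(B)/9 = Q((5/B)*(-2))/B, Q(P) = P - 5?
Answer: -38130517878878/9409039555077 ≈ -4.0525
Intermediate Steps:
Q(P) = -5 + P
Y(B) = 9*(-5 - 10/B)/B (Y(B) = 9*((-5 + (5/B)*(-2))/B) = 9*((-5 - 10/B)/B) = 9*(-5 - 10/B)/B)
1/(Y(-249) + (155415/111894 + 269341/(-148399))) = 1/(45*(-2 - 1*(-249))/(-249)**2 + (155415/111894 + 269341/(-148399))) = 1/(45*(1/62001)*(-2 + 249) + (155415*(1/111894) + 269341*(-1/148399))) = 1/(45*(1/62001)*247 + (51805/37298 - 269341/148399)) = 1/(1235/6889 - 2358070423/5534985902) = 1/(-9409039555077/38130517878878) = -38130517878878/9409039555077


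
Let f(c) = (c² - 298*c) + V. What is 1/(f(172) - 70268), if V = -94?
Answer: -1/92034 ≈ -1.0866e-5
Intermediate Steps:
f(c) = -94 + c² - 298*c (f(c) = (c² - 298*c) - 94 = -94 + c² - 298*c)
1/(f(172) - 70268) = 1/((-94 + 172² - 298*172) - 70268) = 1/((-94 + 29584 - 51256) - 70268) = 1/(-21766 - 70268) = 1/(-92034) = -1/92034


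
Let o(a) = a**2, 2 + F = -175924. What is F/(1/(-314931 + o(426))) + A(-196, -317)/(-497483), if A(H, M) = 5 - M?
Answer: 1668572503528724/71069 ≈ 2.3478e+10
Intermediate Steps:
F = -175926 (F = -2 - 175924 = -175926)
F/(1/(-314931 + o(426))) + A(-196, -317)/(-497483) = -175926/(1/(-314931 + 426**2)) + (5 - 1*(-317))/(-497483) = -175926/(1/(-314931 + 181476)) + (5 + 317)*(-1/497483) = -175926/(1/(-133455)) + 322*(-1/497483) = -175926/(-1/133455) - 46/71069 = -175926*(-133455) - 46/71069 = 23478204330 - 46/71069 = 1668572503528724/71069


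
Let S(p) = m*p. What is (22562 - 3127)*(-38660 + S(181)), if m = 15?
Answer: -698591075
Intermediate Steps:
S(p) = 15*p
(22562 - 3127)*(-38660 + S(181)) = (22562 - 3127)*(-38660 + 15*181) = 19435*(-38660 + 2715) = 19435*(-35945) = -698591075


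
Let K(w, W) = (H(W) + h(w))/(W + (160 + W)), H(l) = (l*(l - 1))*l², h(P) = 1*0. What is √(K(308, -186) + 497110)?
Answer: 16*I*√56826494/53 ≈ 2275.7*I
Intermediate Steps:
h(P) = 0
H(l) = l³*(-1 + l) (H(l) = (l*(-1 + l))*l² = l³*(-1 + l))
K(w, W) = W³*(-1 + W)/(160 + 2*W) (K(w, W) = (W³*(-1 + W) + 0)/(W + (160 + W)) = (W³*(-1 + W))/(160 + 2*W) = W³*(-1 + W)/(160 + 2*W))
√(K(308, -186) + 497110) = √((½)*(-186)³*(-1 - 186)/(80 - 186) + 497110) = √((½)*(-6434856)*(-187)/(-106) + 497110) = √((½)*(-6434856)*(-1/106)*(-187) + 497110) = √(-300829518/53 + 497110) = √(-274482688/53) = 16*I*√56826494/53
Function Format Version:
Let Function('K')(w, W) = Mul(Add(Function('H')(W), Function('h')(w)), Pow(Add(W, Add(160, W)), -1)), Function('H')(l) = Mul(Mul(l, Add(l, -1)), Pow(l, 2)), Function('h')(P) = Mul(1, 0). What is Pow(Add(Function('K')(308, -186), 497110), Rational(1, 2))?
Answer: Mul(Rational(16, 53), I, Pow(56826494, Rational(1, 2))) ≈ Mul(2275.7, I)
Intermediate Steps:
Function('h')(P) = 0
Function('H')(l) = Mul(Pow(l, 3), Add(-1, l)) (Function('H')(l) = Mul(Mul(l, Add(-1, l)), Pow(l, 2)) = Mul(Pow(l, 3), Add(-1, l)))
Function('K')(w, W) = Mul(Pow(W, 3), Pow(Add(160, Mul(2, W)), -1), Add(-1, W)) (Function('K')(w, W) = Mul(Add(Mul(Pow(W, 3), Add(-1, W)), 0), Pow(Add(W, Add(160, W)), -1)) = Mul(Mul(Pow(W, 3), Add(-1, W)), Pow(Add(160, Mul(2, W)), -1)) = Mul(Pow(W, 3), Pow(Add(160, Mul(2, W)), -1), Add(-1, W)))
Pow(Add(Function('K')(308, -186), 497110), Rational(1, 2)) = Pow(Add(Mul(Rational(1, 2), Pow(-186, 3), Pow(Add(80, -186), -1), Add(-1, -186)), 497110), Rational(1, 2)) = Pow(Add(Mul(Rational(1, 2), -6434856, Pow(-106, -1), -187), 497110), Rational(1, 2)) = Pow(Add(Mul(Rational(1, 2), -6434856, Rational(-1, 106), -187), 497110), Rational(1, 2)) = Pow(Add(Rational(-300829518, 53), 497110), Rational(1, 2)) = Pow(Rational(-274482688, 53), Rational(1, 2)) = Mul(Rational(16, 53), I, Pow(56826494, Rational(1, 2)))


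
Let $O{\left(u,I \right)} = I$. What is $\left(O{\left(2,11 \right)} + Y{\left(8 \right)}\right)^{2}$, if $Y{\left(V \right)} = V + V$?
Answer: $729$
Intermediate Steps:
$Y{\left(V \right)} = 2 V$
$\left(O{\left(2,11 \right)} + Y{\left(8 \right)}\right)^{2} = \left(11 + 2 \cdot 8\right)^{2} = \left(11 + 16\right)^{2} = 27^{2} = 729$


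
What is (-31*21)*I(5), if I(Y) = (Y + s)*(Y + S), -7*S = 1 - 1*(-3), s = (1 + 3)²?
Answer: -60543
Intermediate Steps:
s = 16 (s = 4² = 16)
S = -4/7 (S = -(1 - 1*(-3))/7 = -(1 + 3)/7 = -⅐*4 = -4/7 ≈ -0.57143)
I(Y) = (16 + Y)*(-4/7 + Y) (I(Y) = (Y + 16)*(Y - 4/7) = (16 + Y)*(-4/7 + Y))
(-31*21)*I(5) = (-31*21)*(-64/7 + 5² + (108/7)*5) = -651*(-64/7 + 25 + 540/7) = -651*93 = -60543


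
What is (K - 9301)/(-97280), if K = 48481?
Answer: -1959/4864 ≈ -0.40275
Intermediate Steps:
(K - 9301)/(-97280) = (48481 - 9301)/(-97280) = 39180*(-1/97280) = -1959/4864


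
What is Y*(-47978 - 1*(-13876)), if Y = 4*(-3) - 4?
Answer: 545632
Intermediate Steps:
Y = -16 (Y = -12 - 4 = -16)
Y*(-47978 - 1*(-13876)) = -16*(-47978 - 1*(-13876)) = -16*(-47978 + 13876) = -16*(-34102) = 545632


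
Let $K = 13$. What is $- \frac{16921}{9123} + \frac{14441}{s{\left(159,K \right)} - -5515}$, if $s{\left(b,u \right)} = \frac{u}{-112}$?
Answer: $\frac{1434641303}{1878325347} \approx 0.76379$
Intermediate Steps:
$s{\left(b,u \right)} = - \frac{u}{112}$ ($s{\left(b,u \right)} = u \left(- \frac{1}{112}\right) = - \frac{u}{112}$)
$- \frac{16921}{9123} + \frac{14441}{s{\left(159,K \right)} - -5515} = - \frac{16921}{9123} + \frac{14441}{\left(- \frac{1}{112}\right) 13 - -5515} = \left(-16921\right) \frac{1}{9123} + \frac{14441}{- \frac{13}{112} + 5515} = - \frac{16921}{9123} + \frac{14441}{\frac{617667}{112}} = - \frac{16921}{9123} + 14441 \cdot \frac{112}{617667} = - \frac{16921}{9123} + \frac{1617392}{617667} = \frac{1434641303}{1878325347}$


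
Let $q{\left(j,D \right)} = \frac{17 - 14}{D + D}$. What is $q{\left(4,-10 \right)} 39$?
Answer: $- \frac{117}{20} \approx -5.85$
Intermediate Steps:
$q{\left(j,D \right)} = \frac{3}{2 D}$
$q{\left(4,-10 \right)} 39 = \frac{3}{2 \left(-10\right)} 39 = \frac{3}{2} \left(- \frac{1}{10}\right) 39 = \left(- \frac{3}{20}\right) 39 = - \frac{117}{20}$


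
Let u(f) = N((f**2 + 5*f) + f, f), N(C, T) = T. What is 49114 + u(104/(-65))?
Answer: 245562/5 ≈ 49112.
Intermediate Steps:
u(f) = f
49114 + u(104/(-65)) = 49114 + 104/(-65) = 49114 + 104*(-1/65) = 49114 - 8/5 = 245562/5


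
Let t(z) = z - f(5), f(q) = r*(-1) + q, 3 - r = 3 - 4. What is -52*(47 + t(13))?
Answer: -3068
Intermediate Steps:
r = 4 (r = 3 - (3 - 4) = 3 - 1*(-1) = 3 + 1 = 4)
f(q) = -4 + q (f(q) = 4*(-1) + q = -4 + q)
t(z) = -1 + z (t(z) = z - (-4 + 5) = z - 1*1 = z - 1 = -1 + z)
-52*(47 + t(13)) = -52*(47 + (-1 + 13)) = -52*(47 + 12) = -52*59 = -3068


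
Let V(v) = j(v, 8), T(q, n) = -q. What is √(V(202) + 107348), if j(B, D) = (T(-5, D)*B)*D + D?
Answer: 2*√28859 ≈ 339.76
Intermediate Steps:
j(B, D) = D + 5*B*D (j(B, D) = ((-1*(-5))*B)*D + D = (5*B)*D + D = 5*B*D + D = D + 5*B*D)
V(v) = 8 + 40*v (V(v) = 8*(1 + 5*v) = 8 + 40*v)
√(V(202) + 107348) = √((8 + 40*202) + 107348) = √((8 + 8080) + 107348) = √(8088 + 107348) = √115436 = 2*√28859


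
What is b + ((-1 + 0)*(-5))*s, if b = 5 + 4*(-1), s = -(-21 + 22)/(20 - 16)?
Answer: -¼ ≈ -0.25000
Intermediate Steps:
s = -¼ (s = -1/4 = -1*¼ = -¼ ≈ -0.25000)
b = 1 (b = 5 - 4 = 1)
b + ((-1 + 0)*(-5))*s = 1 + ((-1 + 0)*(-5))*(-¼) = 1 - 1*(-5)*(-¼) = 1 + 5*(-¼) = 1 - 5/4 = -¼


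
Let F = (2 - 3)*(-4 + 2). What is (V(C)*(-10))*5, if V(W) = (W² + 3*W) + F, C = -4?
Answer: -300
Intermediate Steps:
F = 2 (F = -1*(-2) = 2)
V(W) = 2 + W² + 3*W (V(W) = (W² + 3*W) + 2 = 2 + W² + 3*W)
(V(C)*(-10))*5 = ((2 + (-4)² + 3*(-4))*(-10))*5 = ((2 + 16 - 12)*(-10))*5 = (6*(-10))*5 = -60*5 = -300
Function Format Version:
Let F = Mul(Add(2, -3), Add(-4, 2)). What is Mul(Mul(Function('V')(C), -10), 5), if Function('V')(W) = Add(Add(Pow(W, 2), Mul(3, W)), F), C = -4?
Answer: -300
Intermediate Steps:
F = 2 (F = Mul(-1, -2) = 2)
Function('V')(W) = Add(2, Pow(W, 2), Mul(3, W)) (Function('V')(W) = Add(Add(Pow(W, 2), Mul(3, W)), 2) = Add(2, Pow(W, 2), Mul(3, W)))
Mul(Mul(Function('V')(C), -10), 5) = Mul(Mul(Add(2, Pow(-4, 2), Mul(3, -4)), -10), 5) = Mul(Mul(Add(2, 16, -12), -10), 5) = Mul(Mul(6, -10), 5) = Mul(-60, 5) = -300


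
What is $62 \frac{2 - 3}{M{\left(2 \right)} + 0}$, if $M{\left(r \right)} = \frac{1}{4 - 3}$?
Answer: $-62$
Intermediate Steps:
$M{\left(r \right)} = 1$ ($M{\left(r \right)} = 1^{-1} = 1$)
$62 \frac{2 - 3}{M{\left(2 \right)} + 0} = 62 \frac{2 - 3}{1 + 0} = 62 \left(- 1^{-1}\right) = 62 \left(\left(-1\right) 1\right) = 62 \left(-1\right) = -62$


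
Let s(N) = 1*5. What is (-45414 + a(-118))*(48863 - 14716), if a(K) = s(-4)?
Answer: -1550581123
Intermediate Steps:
s(N) = 5
a(K) = 5
(-45414 + a(-118))*(48863 - 14716) = (-45414 + 5)*(48863 - 14716) = -45409*34147 = -1550581123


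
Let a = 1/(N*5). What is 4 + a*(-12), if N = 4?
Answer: 17/5 ≈ 3.4000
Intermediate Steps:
a = 1/20 (a = 1/(4*5) = 1/20 ≈ 0.050000)
4 + a*(-12) = 4 + (1/20)*(-12) = 4 - ⅗ = 17/5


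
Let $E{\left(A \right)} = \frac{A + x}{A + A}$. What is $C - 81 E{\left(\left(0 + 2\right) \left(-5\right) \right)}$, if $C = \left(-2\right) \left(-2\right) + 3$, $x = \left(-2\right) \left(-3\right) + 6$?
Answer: $\frac{151}{10} \approx 15.1$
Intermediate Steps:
$x = 12$ ($x = 6 + 6 = 12$)
$C = 7$ ($C = 4 + 3 = 7$)
$E{\left(A \right)} = \frac{12 + A}{2 A}$ ($E{\left(A \right)} = \frac{A + 12}{A + A} = \frac{12 + A}{2 A}$)
$C - 81 E{\left(\left(0 + 2\right) \left(-5\right) \right)} = 7 - 81 \frac{12 + \left(0 + 2\right) \left(-5\right)}{2 \left(0 + 2\right) \left(-5\right)} = 7 - 81 \frac{12 + 2 \left(-5\right)}{2 \cdot 2 \left(-5\right)} = 7 - 81 \frac{12 - 10}{2 \left(-10\right)} = 7 - 81 \cdot \frac{1}{2} \left(- \frac{1}{10}\right) 2 = 7 - - \frac{81}{10} = 7 + \frac{81}{10} = \frac{151}{10}$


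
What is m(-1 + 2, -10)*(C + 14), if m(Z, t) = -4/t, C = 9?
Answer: 46/5 ≈ 9.2000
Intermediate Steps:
m(-1 + 2, -10)*(C + 14) = (-4/(-10))*(9 + 14) = -4*(-1/10)*23 = (2/5)*23 = 46/5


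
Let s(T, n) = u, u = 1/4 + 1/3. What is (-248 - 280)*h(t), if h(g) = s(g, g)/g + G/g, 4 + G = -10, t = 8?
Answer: 1771/2 ≈ 885.50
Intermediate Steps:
G = -14 (G = -4 - 10 = -14)
u = 7/12 (u = 1*(¼) + 1*(⅓) = ¼ + ⅓ = 7/12 ≈ 0.58333)
s(T, n) = 7/12
h(g) = -161/(12*g) (h(g) = 7/(12*g) - 14/g = -161/(12*g))
(-248 - 280)*h(t) = (-248 - 280)*(-161/12/8) = -(-7084)/8 = -528*(-161/96) = 1771/2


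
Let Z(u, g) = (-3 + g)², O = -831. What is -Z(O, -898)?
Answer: -811801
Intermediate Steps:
-Z(O, -898) = -(-3 - 898)² = -1*(-901)² = -1*811801 = -811801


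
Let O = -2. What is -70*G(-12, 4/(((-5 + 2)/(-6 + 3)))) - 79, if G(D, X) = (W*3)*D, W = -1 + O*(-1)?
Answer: 2441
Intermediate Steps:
W = 1 (W = -1 - 2*(-1) = -1 + 2 = 1)
G(D, X) = 3*D (G(D, X) = (1*3)*D = 3*D)
-70*G(-12, 4/(((-5 + 2)/(-6 + 3)))) - 79 = -210*(-12) - 79 = -70*(-36) - 79 = 2520 - 79 = 2441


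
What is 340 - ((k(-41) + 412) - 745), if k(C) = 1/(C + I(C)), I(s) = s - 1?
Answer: 55860/83 ≈ 673.01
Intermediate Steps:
I(s) = -1 + s
k(C) = 1/(-1 + 2*C) (k(C) = 1/(C + (-1 + C)) = 1/(-1 + 2*C))
340 - ((k(-41) + 412) - 745) = 340 - ((1/(-1 + 2*(-41)) + 412) - 745) = 340 - ((1/(-1 - 82) + 412) - 745) = 340 - ((1/(-83) + 412) - 745) = 340 - ((-1/83 + 412) - 745) = 340 - (34195/83 - 745) = 340 - 1*(-27640/83) = 340 + 27640/83 = 55860/83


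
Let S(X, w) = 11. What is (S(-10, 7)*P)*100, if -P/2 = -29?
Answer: 63800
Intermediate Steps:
P = 58 (P = -2*(-29) = 58)
(S(-10, 7)*P)*100 = (11*58)*100 = 638*100 = 63800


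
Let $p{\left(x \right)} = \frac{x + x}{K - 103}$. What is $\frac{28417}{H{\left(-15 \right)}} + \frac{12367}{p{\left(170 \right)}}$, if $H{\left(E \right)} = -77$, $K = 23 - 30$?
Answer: $- \frac{11441027}{2618} \approx -4370.1$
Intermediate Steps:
$K = -7$ ($K = 23 - 30 = -7$)
$p{\left(x \right)} = - \frac{x}{55}$ ($p{\left(x \right)} = \frac{x + x}{-7 - 103} = \frac{2 x}{-110} = 2 x \left(- \frac{1}{110}\right) = - \frac{x}{55}$)
$\frac{28417}{H{\left(-15 \right)}} + \frac{12367}{p{\left(170 \right)}} = \frac{28417}{-77} + \frac{12367}{\left(- \frac{1}{55}\right) 170} = 28417 \left(- \frac{1}{77}\right) + \frac{12367}{- \frac{34}{11}} = - \frac{28417}{77} + 12367 \left(- \frac{11}{34}\right) = - \frac{28417}{77} - \frac{136037}{34} = - \frac{11441027}{2618}$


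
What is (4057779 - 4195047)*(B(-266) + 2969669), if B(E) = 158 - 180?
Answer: -407637504396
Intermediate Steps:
B(E) = -22
(4057779 - 4195047)*(B(-266) + 2969669) = (4057779 - 4195047)*(-22 + 2969669) = -137268*2969647 = -407637504396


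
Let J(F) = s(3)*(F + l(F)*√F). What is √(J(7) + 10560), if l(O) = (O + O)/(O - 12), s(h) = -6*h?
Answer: √(260850 + 1260*√7)/5 ≈ 102.80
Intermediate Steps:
l(O) = 2*O/(-12 + O) (l(O) = (2*O)/(-12 + O) = 2*O/(-12 + O))
J(F) = -18*F - 36*F^(3/2)/(-12 + F) (J(F) = (-6*3)*(F + (2*F/(-12 + F))*√F) = -18*(F + 2*F^(3/2)/(-12 + F)) = -18*F - 36*F^(3/2)/(-12 + F))
√(J(7) + 10560) = √(18*(-14*√7 - 1*7*(-12 + 7))/(-12 + 7) + 10560) = √(18*(-14*√7 - 1*7*(-5))/(-5) + 10560) = √(18*(-⅕)*(-14*√7 + 35) + 10560) = √(18*(-⅕)*(35 - 14*√7) + 10560) = √((-126 + 252*√7/5) + 10560) = √(10434 + 252*√7/5)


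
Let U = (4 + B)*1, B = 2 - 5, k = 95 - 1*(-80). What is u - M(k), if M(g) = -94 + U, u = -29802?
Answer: -29709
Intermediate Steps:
k = 175 (k = 95 + 80 = 175)
B = -3
U = 1 (U = (4 - 3)*1 = 1*1 = 1)
M(g) = -93 (M(g) = -94 + 1 = -93)
u - M(k) = -29802 - 1*(-93) = -29802 + 93 = -29709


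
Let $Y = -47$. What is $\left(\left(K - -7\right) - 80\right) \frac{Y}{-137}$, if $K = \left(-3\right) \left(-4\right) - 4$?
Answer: $- \frac{3055}{137} \approx -22.299$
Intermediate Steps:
$K = 8$ ($K = 12 - 4 = 8$)
$\left(\left(K - -7\right) - 80\right) \frac{Y}{-137} = \left(\left(8 - -7\right) - 80\right) \left(- \frac{47}{-137}\right) = \left(\left(8 + 7\right) - 80\right) \left(\left(-47\right) \left(- \frac{1}{137}\right)\right) = \left(15 - 80\right) \frac{47}{137} = \left(-65\right) \frac{47}{137} = - \frac{3055}{137}$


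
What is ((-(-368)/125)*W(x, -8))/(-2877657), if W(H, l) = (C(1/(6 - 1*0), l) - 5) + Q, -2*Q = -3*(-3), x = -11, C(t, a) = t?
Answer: 10304/1079121375 ≈ 9.5485e-6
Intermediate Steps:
Q = -9/2 (Q = -(-3)*(-3)/2 = -½*9 = -9/2 ≈ -4.5000)
W(H, l) = -28/3 (W(H, l) = (1/(6 - 1*0) - 5) - 9/2 = (1/(6 + 0) - 5) - 9/2 = (1/6 - 5) - 9/2 = (⅙ - 5) - 9/2 = -29/6 - 9/2 = -28/3)
((-(-368)/125)*W(x, -8))/(-2877657) = (-(-368)/125*(-28/3))/(-2877657) = (-(-368)/125*(-28/3))*(-1/2877657) = (-16*(-23/125)*(-28/3))*(-1/2877657) = ((368/125)*(-28/3))*(-1/2877657) = -10304/375*(-1/2877657) = 10304/1079121375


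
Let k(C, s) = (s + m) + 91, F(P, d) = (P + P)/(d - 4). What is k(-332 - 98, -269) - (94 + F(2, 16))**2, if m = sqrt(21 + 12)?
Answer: -81691/9 + sqrt(33) ≈ -9071.0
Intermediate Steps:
F(P, d) = 2*P/(-4 + d) (F(P, d) = (2*P)/(-4 + d) = 2*P/(-4 + d))
m = sqrt(33) ≈ 5.7446
k(C, s) = 91 + s + sqrt(33) (k(C, s) = (s + sqrt(33)) + 91 = 91 + s + sqrt(33))
k(-332 - 98, -269) - (94 + F(2, 16))**2 = (91 - 269 + sqrt(33)) - (94 + 2*2/(-4 + 16))**2 = (-178 + sqrt(33)) - (94 + 2*2/12)**2 = (-178 + sqrt(33)) - (94 + 2*2*(1/12))**2 = (-178 + sqrt(33)) - (94 + 1/3)**2 = (-178 + sqrt(33)) - (283/3)**2 = (-178 + sqrt(33)) - 1*80089/9 = (-178 + sqrt(33)) - 80089/9 = -81691/9 + sqrt(33)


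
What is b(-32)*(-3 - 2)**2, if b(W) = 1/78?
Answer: 25/78 ≈ 0.32051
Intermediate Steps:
b(W) = 1/78
b(-32)*(-3 - 2)**2 = (-3 - 2)**2/78 = (1/78)*(-5)**2 = (1/78)*25 = 25/78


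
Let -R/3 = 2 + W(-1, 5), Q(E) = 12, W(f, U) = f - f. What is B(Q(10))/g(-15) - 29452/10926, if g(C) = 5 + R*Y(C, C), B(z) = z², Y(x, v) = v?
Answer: -612298/518985 ≈ -1.1798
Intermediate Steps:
W(f, U) = 0
R = -6 (R = -3*(2 + 0) = -3*2 = -6)
g(C) = 5 - 6*C
B(Q(10))/g(-15) - 29452/10926 = 12²/(5 - 6*(-15)) - 29452/10926 = 144/(5 + 90) - 29452*1/10926 = 144/95 - 14726/5463 = -612298/518985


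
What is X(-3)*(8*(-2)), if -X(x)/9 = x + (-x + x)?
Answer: -432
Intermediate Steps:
X(x) = -9*x (X(x) = -9*(x + (-x + x)) = -9*(x + 0) = -9*x)
X(-3)*(8*(-2)) = (-9*(-3))*(8*(-2)) = 27*(-16) = -432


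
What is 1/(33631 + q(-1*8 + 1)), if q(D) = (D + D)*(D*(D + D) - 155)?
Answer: 1/34429 ≈ 2.9045e-5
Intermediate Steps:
q(D) = 2*D*(-155 + 2*D²) (q(D) = (2*D)*(D*(2*D) - 155) = (2*D)*(2*D² - 155) = (2*D)*(-155 + 2*D²) = 2*D*(-155 + 2*D²))
1/(33631 + q(-1*8 + 1)) = 1/(33631 + (-310*(-1*8 + 1) + 4*(-1*8 + 1)³)) = 1/(33631 + (-310*(-8 + 1) + 4*(-8 + 1)³)) = 1/(33631 + (-310*(-7) + 4*(-7)³)) = 1/(33631 + (2170 + 4*(-343))) = 1/(33631 + (2170 - 1372)) = 1/(33631 + 798) = 1/34429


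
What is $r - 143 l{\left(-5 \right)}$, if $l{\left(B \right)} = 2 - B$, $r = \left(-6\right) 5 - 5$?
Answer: $-1036$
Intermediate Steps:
$r = -35$ ($r = -30 - 5 = -35$)
$r - 143 l{\left(-5 \right)} = -35 - 143 \left(2 - -5\right) = -35 - 143 \left(2 + 5\right) = -35 - 1001 = -1036$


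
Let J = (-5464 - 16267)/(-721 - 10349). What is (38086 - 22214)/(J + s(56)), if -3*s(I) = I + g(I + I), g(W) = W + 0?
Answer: -175703040/598189 ≈ -293.73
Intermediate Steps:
g(W) = W
s(I) = -I (s(I) = -(I + (I + I))/3 = -(I + 2*I)/3 = -I)
J = 21731/11070 (J = -21731/(-11070) = -21731*(-1/11070) = 21731/11070 ≈ 1.9631)
(38086 - 22214)/(J + s(56)) = (38086 - 22214)/(21731/11070 - 1*56) = 15872/(21731/11070 - 56) = 15872/(-598189/11070) = 15872*(-11070/598189) = -175703040/598189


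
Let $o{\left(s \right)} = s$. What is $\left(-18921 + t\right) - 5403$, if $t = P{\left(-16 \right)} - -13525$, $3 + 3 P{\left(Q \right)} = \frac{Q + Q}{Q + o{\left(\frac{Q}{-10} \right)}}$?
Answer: $- \frac{291580}{27} \approx -10799.0$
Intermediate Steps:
$P{\left(Q \right)} = - \frac{7}{27}$ ($P{\left(Q \right)} = -1 + \frac{\left(Q + Q\right) \frac{1}{Q + \frac{Q}{-10}}}{3} = -1 + \frac{2 Q \frac{1}{Q + Q \left(- \frac{1}{10}\right)}}{3} = -1 + \frac{2 Q \frac{1}{Q - \frac{Q}{10}}}{3} = -1 + \frac{2 Q \frac{1}{\frac{9}{10} Q}}{3} = -1 + \frac{2 Q \frac{10}{9 Q}}{3} = -1 + \frac{1}{3} \cdot \frac{20}{9} = -1 + \frac{20}{27} = - \frac{7}{27}$)
$t = \frac{365168}{27}$ ($t = - \frac{7}{27} - -13525 = - \frac{7}{27} + 13525 = \frac{365168}{27} \approx 13525.0$)
$\left(-18921 + t\right) - 5403 = \left(-18921 + \frac{365168}{27}\right) - 5403 = - \frac{145699}{27} - 5403 = - \frac{291580}{27}$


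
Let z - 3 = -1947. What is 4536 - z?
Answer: 6480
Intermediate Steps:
z = -1944 (z = 3 - 1947 = -1944)
4536 - z = 4536 - 1*(-1944) = 4536 + 1944 = 6480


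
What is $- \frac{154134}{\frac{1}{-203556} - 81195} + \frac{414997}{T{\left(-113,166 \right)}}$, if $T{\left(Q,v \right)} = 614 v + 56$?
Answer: $\frac{10058570479924657}{1685497846353580} \approx 5.9677$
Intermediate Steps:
$T{\left(Q,v \right)} = 56 + 614 v$
$- \frac{154134}{\frac{1}{-203556} - 81195} + \frac{414997}{T{\left(-113,166 \right)}} = - \frac{154134}{\frac{1}{-203556} - 81195} + \frac{414997}{56 + 614 \cdot 166} = - \frac{154134}{- \frac{1}{203556} - 81195} + \frac{414997}{56 + 101924} = - \frac{154134}{- \frac{16527729421}{203556}} + \frac{414997}{101980} = \left(-154134\right) \left(- \frac{203556}{16527729421}\right) + 414997 \cdot \frac{1}{101980} = \frac{31374900504}{16527729421} + \frac{414997}{101980} = \frac{10058570479924657}{1685497846353580}$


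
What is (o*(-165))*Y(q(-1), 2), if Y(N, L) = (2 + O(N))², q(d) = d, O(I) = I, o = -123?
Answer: 20295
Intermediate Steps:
Y(N, L) = (2 + N)²
(o*(-165))*Y(q(-1), 2) = (-123*(-165))*(2 - 1)² = 20295*1² = 20295*1 = 20295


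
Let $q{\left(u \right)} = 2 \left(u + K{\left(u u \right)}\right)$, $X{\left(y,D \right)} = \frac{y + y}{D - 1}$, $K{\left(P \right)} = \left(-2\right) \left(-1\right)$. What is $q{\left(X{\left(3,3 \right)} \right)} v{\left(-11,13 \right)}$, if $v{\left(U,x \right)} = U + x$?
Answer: $20$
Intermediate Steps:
$K{\left(P \right)} = 2$
$X{\left(y,D \right)} = \frac{2 y}{-1 + D}$
$q{\left(u \right)} = 4 + 2 u$ ($q{\left(u \right)} = 2 \left(u + 2\right) = 2 \left(2 + u\right) = 4 + 2 u$)
$q{\left(X{\left(3,3 \right)} \right)} v{\left(-11,13 \right)} = \left(4 + 2 \cdot 2 \cdot 3 \frac{1}{-1 + 3}\right) \left(-11 + 13\right) = \left(4 + 2 \cdot 2 \cdot 3 \cdot \frac{1}{2}\right) 2 = \left(4 + 2 \cdot 3\right) 2 = \left(4 + 6\right) 2 = 10 \cdot 2 = 20$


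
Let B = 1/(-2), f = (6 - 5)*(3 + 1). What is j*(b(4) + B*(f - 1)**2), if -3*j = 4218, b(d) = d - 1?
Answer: 2109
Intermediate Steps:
f = 4 (f = 1*4 = 4)
b(d) = -1 + d
j = -1406 (j = -1/3*4218 = -1406)
B = -1/2 ≈ -0.50000
j*(b(4) + B*(f - 1)**2) = -1406*((-1 + 4) - (4 - 1)**2/2) = -1406*(3 - 1/2*3**2) = -1406*(3 - 1/2*9) = -1406*(3 - 9/2) = -1406*(-3/2) = 2109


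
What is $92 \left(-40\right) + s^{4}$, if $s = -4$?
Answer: $-3424$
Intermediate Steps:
$92 \left(-40\right) + s^{4} = 92 \left(-40\right) + \left(-4\right)^{4} = -3680 + 256 = -3424$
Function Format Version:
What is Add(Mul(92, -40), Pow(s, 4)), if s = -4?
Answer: -3424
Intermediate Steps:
Add(Mul(92, -40), Pow(s, 4)) = Add(Mul(92, -40), Pow(-4, 4)) = Add(-3680, 256) = -3424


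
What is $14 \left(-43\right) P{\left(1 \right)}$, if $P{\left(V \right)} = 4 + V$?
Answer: $-3010$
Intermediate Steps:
$14 \left(-43\right) P{\left(1 \right)} = 14 \left(-43\right) \left(4 + 1\right) = \left(-602\right) 5 = -3010$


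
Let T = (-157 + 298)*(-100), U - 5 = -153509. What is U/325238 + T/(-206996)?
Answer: -3398607273/8415370631 ≈ -0.40386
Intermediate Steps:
U = -153504 (U = 5 - 153509 = -153504)
T = -14100 (T = 141*(-100) = -14100)
U/325238 + T/(-206996) = -153504/325238 - 14100/(-206996) = -153504*1/325238 - 14100*(-1/206996) = -76752/162619 + 3525/51749 = -3398607273/8415370631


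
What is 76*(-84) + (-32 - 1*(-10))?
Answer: -6406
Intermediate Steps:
76*(-84) + (-32 - 1*(-10)) = -6384 + (-32 + 10) = -6384 - 22 = -6406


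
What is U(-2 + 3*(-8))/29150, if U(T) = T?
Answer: -13/14575 ≈ -0.00089194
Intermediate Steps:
U(-2 + 3*(-8))/29150 = (-2 + 3*(-8))/29150 = (-2 - 24)*(1/29150) = -26*1/29150 = -13/14575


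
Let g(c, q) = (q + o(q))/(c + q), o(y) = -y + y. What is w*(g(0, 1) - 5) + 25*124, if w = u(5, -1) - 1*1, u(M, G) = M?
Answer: 3084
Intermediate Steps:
o(y) = 0
g(c, q) = q/(c + q) (g(c, q) = (q + 0)/(c + q) = q/(c + q))
w = 4 (w = 5 - 1*1 = 5 - 1 = 4)
w*(g(0, 1) - 5) + 25*124 = 4*(1/(0 + 1) - 5) + 25*124 = 4*(1/1 - 5) + 3100 = 4*(1*1 - 5) + 3100 = 4*(1 - 5) + 3100 = 4*(-4) + 3100 = -16 + 3100 = 3084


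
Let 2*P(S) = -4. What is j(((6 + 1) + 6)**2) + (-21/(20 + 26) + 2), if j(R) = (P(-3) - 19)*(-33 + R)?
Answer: -131305/46 ≈ -2854.5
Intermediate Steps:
P(S) = -2 (P(S) = (1/2)*(-4) = -2)
j(R) = 693 - 21*R (j(R) = (-2 - 19)*(-33 + R) = -21*(-33 + R) = 693 - 21*R)
j(((6 + 1) + 6)**2) + (-21/(20 + 26) + 2) = (693 - 21*((6 + 1) + 6)**2) + (-21/(20 + 26) + 2) = (693 - 21*(7 + 6)**2) + (-21/46 + 2) = (693 - 21*13**2) + (-21*1/46 + 2) = (693 - 21*169) + (-21/46 + 2) = (693 - 3549) + 71/46 = -2856 + 71/46 = -131305/46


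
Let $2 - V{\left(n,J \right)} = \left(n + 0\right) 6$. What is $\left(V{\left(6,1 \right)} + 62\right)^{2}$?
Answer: $784$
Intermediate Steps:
$V{\left(n,J \right)} = 2 - 6 n$ ($V{\left(n,J \right)} = 2 - \left(n + 0\right) 6 = 2 - n 6 = 2 - 6 n$)
$\left(V{\left(6,1 \right)} + 62\right)^{2} = \left(\left(2 - 36\right) + 62\right)^{2} = \left(-34 + 62\right)^{2} = 28^{2} = 784$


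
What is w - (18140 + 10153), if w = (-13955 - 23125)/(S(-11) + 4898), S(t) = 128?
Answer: -71118849/2513 ≈ -28300.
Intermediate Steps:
w = -18540/2513 (w = (-13955 - 23125)/(128 + 4898) = -37080/5026 = -37080*1/5026 = -18540/2513 ≈ -7.3776)
w - (18140 + 10153) = -18540/2513 - (18140 + 10153) = -18540/2513 - 1*28293 = -18540/2513 - 28293 = -71118849/2513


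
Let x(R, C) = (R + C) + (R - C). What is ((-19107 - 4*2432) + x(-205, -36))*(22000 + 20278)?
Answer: -1236420110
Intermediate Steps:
x(R, C) = 2*R (x(R, C) = (C + R) + (R - C) = 2*R)
((-19107 - 4*2432) + x(-205, -36))*(22000 + 20278) = ((-19107 - 4*2432) + 2*(-205))*(22000 + 20278) = ((-19107 - 9728) - 410)*42278 = (-28835 - 410)*42278 = -29245*42278 = -1236420110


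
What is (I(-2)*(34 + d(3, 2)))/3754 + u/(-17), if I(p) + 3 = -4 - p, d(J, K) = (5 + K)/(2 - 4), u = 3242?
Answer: -24346121/127636 ≈ -190.75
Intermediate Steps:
d(J, K) = -5/2 - K/2 (d(J, K) = (5 + K)/(-2) = (5 + K)*(-1/2) = -5/2 - K/2)
I(p) = -7 - p (I(p) = -3 + (-4 - p) = -7 - p)
(I(-2)*(34 + d(3, 2)))/3754 + u/(-17) = ((-7 - 1*(-2))*(34 + (-5/2 - 1/2*2)))/3754 + 3242/(-17) = ((-7 + 2)*(34 + (-5/2 - 1)))*(1/3754) + 3242*(-1/17) = -5*(34 - 7/2)*(1/3754) - 3242/17 = -5*61/2*(1/3754) - 3242/17 = -305/2*1/3754 - 3242/17 = -305/7508 - 3242/17 = -24346121/127636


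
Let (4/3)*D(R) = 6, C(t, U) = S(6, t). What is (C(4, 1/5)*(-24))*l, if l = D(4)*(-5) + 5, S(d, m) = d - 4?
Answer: 840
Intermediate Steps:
S(d, m) = -4 + d
C(t, U) = 2 (C(t, U) = -4 + 6 = 2)
D(R) = 9/2 (D(R) = (¾)*6 = 9/2)
l = -35/2 (l = (9/2)*(-5) + 5 = -45/2 + 5 = -35/2 ≈ -17.500)
(C(4, 1/5)*(-24))*l = (2*(-24))*(-35/2) = -48*(-35/2) = 840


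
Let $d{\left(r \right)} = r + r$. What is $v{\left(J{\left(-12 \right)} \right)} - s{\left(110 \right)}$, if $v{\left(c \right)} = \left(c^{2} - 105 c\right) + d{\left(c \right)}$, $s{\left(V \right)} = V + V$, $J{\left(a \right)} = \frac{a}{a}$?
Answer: $-322$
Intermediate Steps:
$J{\left(a \right)} = 1$
$d{\left(r \right)} = 2 r$
$s{\left(V \right)} = 2 V$
$v{\left(c \right)} = c^{2} - 103 c$ ($v{\left(c \right)} = \left(c^{2} - 105 c\right) + 2 c = c^{2} - 103 c$)
$v{\left(J{\left(-12 \right)} \right)} - s{\left(110 \right)} = 1 \left(-103 + 1\right) - 2 \cdot 110 = 1 \left(-102\right) - 220 = -102 - 220 = -322$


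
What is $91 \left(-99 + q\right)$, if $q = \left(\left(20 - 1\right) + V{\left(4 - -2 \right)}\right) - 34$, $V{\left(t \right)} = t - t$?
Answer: $-10374$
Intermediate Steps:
$V{\left(t \right)} = 0$
$q = -15$ ($q = \left(\left(20 - 1\right) + 0\right) - 34 = \left(19 + 0\right) - 34 = 19 - 34 = -15$)
$91 \left(-99 + q\right) = 91 \left(-99 - 15\right) = 91 \left(-114\right) = -10374$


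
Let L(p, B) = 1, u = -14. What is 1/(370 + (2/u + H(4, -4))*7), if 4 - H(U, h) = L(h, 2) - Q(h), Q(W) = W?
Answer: 1/362 ≈ 0.0027624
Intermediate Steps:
H(U, h) = 3 + h (H(U, h) = 4 - (1 - h) = 4 + (-1 + h) = 3 + h)
1/(370 + (2/u + H(4, -4))*7) = 1/(370 + (2/(-14) + (3 - 4))*7) = 1/(370 + (2*(-1/14) - 1)*7) = 1/(370 + (-⅐ - 1)*7) = 1/(370 - 8/7*7) = 1/(370 - 8) = 1/362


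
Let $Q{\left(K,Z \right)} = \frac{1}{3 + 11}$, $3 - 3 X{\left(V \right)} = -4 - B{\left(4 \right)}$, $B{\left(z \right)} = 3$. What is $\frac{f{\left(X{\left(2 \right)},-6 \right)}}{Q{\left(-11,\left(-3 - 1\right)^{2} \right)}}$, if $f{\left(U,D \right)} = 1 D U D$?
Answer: $1680$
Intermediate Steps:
$X{\left(V \right)} = \frac{10}{3}$ ($X{\left(V \right)} = 1 - \frac{-4 - 3}{3} = 1 - - \frac{7}{3} = 1 + \frac{7}{3} = \frac{10}{3}$)
$Q{\left(K,Z \right)} = \frac{1}{14}$
$f{\left(U,D \right)} = U D^{2}$ ($f{\left(U,D \right)} = D D U = U D^{2}$)
$\frac{f{\left(X{\left(2 \right)},-6 \right)}}{Q{\left(-11,\left(-3 - 1\right)^{2} \right)}} = \frac{10 \left(-6\right)^{2}}{3} \frac{1}{\frac{1}{14}} = \frac{10}{3} \cdot 36 \cdot 14 = 120 \cdot 14 = 1680$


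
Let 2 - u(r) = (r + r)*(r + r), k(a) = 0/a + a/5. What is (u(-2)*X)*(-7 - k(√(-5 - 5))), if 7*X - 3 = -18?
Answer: -210 - 6*I*√10 ≈ -210.0 - 18.974*I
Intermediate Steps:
k(a) = a/5 (k(a) = 0 + a*(⅕) = 0 + a/5 = a/5)
u(r) = 2 - 4*r² (u(r) = 2 - (r + r)*(r + r) = 2 - 2*r*2*r = 2 - 4*r²)
X = -15/7 (X = 3/7 + (⅐)*(-18) = 3/7 - 18/7 = -15/7 ≈ -2.1429)
(u(-2)*X)*(-7 - k(√(-5 - 5))) = ((2 - 4*(-2)²)*(-15/7))*(-7 - √(-5 - 5)/5) = ((2 - 4*4)*(-15/7))*(-7 - √(-10)/5) = ((2 - 16)*(-15/7))*(-7 - I*√10/5) = (-14*(-15/7))*(-7 - I*√10/5) = 30*(-7 - I*√10/5) = -210 - 6*I*√10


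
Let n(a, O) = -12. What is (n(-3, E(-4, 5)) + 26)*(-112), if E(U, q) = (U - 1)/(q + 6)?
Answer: -1568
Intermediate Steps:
E(U, q) = (-1 + U)/(6 + q)
(n(-3, E(-4, 5)) + 26)*(-112) = (-12 + 26)*(-112) = 14*(-112) = -1568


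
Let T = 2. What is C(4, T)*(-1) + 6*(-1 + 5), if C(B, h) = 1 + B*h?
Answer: 15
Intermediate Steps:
C(4, T)*(-1) + 6*(-1 + 5) = (1 + 4*2)*(-1) + 6*(-1 + 5) = (1 + 8)*(-1) + 6*4 = 9*(-1) + 24 = -9 + 24 = 15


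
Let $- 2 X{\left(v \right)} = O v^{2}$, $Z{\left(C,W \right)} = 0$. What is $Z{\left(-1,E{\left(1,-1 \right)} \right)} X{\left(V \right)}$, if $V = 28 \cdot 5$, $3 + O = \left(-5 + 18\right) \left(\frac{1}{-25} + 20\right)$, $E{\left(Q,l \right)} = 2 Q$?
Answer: $0$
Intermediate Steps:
$O = \frac{6412}{25}$ ($O = -3 + \left(-5 + 18\right) \left(\frac{1}{-25} + 20\right) = -3 + 13 \left(- \frac{1}{25} + 20\right) = -3 + 13 \cdot \frac{499}{25} = -3 + \frac{6487}{25} = \frac{6412}{25} \approx 256.48$)
$V = 140$
$X{\left(v \right)} = - \frac{3206 v^{2}}{25}$ ($X{\left(v \right)} = - \frac{\frac{6412}{25} v^{2}}{2} = - \frac{3206 v^{2}}{25}$)
$Z{\left(-1,E{\left(1,-1 \right)} \right)} X{\left(V \right)} = 0 \left(- \frac{3206 \cdot 140^{2}}{25}\right) = 0 \left(\left(- \frac{3206}{25}\right) 19600\right) = 0 \left(-2513504\right) = 0$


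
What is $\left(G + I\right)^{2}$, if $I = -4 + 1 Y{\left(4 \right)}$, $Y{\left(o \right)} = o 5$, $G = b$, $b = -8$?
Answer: $64$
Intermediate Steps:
$G = -8$
$Y{\left(o \right)} = 5 o$
$I = 16$ ($I = -4 + 1 \cdot 5 \cdot 4 = -4 + 1 \cdot 20 = -4 + 20 = 16$)
$\left(G + I\right)^{2} = \left(-8 + 16\right)^{2} = 8^{2} = 64$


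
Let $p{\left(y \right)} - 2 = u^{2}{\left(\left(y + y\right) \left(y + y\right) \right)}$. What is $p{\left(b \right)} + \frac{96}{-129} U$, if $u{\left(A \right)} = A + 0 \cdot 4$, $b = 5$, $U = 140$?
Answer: $\frac{425606}{43} \approx 9897.8$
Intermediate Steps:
$u{\left(A \right)} = A$ ($u{\left(A \right)} = A + 0 = A$)
$p{\left(y \right)} = 2 + 16 y^{4}$ ($p{\left(y \right)} = 2 + \left(\left(y + y\right) \left(y + y\right)\right)^{2} = 2 + \left(2 y 2 y\right)^{2} = 2 + \left(4 y^{2}\right)^{2} = 2 + 16 y^{4}$)
$p{\left(b \right)} + \frac{96}{-129} U = \left(2 + 16 \cdot 5^{4}\right) + \frac{96}{-129} \cdot 140 = \left(2 + 16 \cdot 625\right) + 96 \left(- \frac{1}{129}\right) 140 = \left(2 + 10000\right) - \frac{4480}{43} = 10002 - \frac{4480}{43} = \frac{425606}{43}$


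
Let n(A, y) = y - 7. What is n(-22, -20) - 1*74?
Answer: -101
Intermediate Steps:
n(A, y) = -7 + y
n(-22, -20) - 1*74 = (-7 - 20) - 1*74 = -27 - 74 = -101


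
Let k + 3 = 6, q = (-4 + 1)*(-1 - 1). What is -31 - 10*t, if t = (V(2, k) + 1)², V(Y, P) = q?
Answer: -521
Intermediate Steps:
q = 6 (q = -3*(-2) = 6)
k = 3 (k = -3 + 6 = 3)
V(Y, P) = 6
t = 49 (t = (6 + 1)² = 7² = 49)
-31 - 10*t = -31 - 10*49 = -31 - 490 = -521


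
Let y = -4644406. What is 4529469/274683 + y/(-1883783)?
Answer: 3269425358175/172481055263 ≈ 18.955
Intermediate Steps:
4529469/274683 + y/(-1883783) = 4529469/274683 - 4644406/(-1883783) = 4529469*(1/274683) - 4644406*(-1/1883783) = 1509823/91561 + 4644406/1883783 = 3269425358175/172481055263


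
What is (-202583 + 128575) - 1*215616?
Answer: -289624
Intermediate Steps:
(-202583 + 128575) - 1*215616 = -74008 - 215616 = -289624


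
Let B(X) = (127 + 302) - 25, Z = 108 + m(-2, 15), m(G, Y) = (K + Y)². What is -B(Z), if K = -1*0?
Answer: -404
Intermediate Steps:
K = 0
m(G, Y) = Y² (m(G, Y) = (0 + Y)² = Y²)
Z = 333 (Z = 108 + 15² = 108 + 225 = 333)
B(X) = 404 (B(X) = 429 - 25 = 404)
-B(Z) = -1*404 = -404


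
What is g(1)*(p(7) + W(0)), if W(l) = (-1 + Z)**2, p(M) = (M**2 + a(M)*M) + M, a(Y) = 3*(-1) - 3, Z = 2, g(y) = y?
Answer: 15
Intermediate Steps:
a(Y) = -6 (a(Y) = -3 - 3 = -6)
p(M) = M**2 - 5*M (p(M) = (M**2 - 6*M) + M = M**2 - 5*M)
W(l) = 1 (W(l) = (-1 + 2)**2 = 1**2 = 1)
g(1)*(p(7) + W(0)) = 1*(7*(-5 + 7) + 1) = 1*(7*2 + 1) = 1*(14 + 1) = 1*15 = 15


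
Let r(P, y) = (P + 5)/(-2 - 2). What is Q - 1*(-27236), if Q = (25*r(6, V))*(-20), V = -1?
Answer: 28611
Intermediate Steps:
r(P, y) = -5/4 - P/4 (r(P, y) = (5 + P)/(-4) = (5 + P)*(-¼) = -5/4 - P/4)
Q = 1375 (Q = (25*(-5/4 - ¼*6))*(-20) = (25*(-5/4 - 3/2))*(-20) = (25*(-11/4))*(-20) = -275/4*(-20) = 1375)
Q - 1*(-27236) = 1375 - 1*(-27236) = 1375 + 27236 = 28611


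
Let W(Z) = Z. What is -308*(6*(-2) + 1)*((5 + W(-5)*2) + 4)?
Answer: -3388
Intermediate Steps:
-308*(6*(-2) + 1)*((5 + W(-5)*2) + 4) = -308*(6*(-2) + 1)*((5 - 5*2) + 4) = -308*(-12 + 1)*((5 - 10) + 4) = -(-3388)*(-5 + 4) = -(-3388)*(-1) = -308*11 = -3388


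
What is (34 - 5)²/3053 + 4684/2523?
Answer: 16422095/7702719 ≈ 2.1320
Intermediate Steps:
(34 - 5)²/3053 + 4684/2523 = 29²*(1/3053) + 4684*(1/2523) = 841*(1/3053) + 4684/2523 = 841/3053 + 4684/2523 = 16422095/7702719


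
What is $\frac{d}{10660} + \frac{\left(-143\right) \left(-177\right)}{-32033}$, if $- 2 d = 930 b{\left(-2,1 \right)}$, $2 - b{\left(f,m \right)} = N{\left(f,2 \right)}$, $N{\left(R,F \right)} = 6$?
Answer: $- \frac{10511694}{17073589} \approx -0.61567$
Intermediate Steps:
$b{\left(f,m \right)} = -4$ ($b{\left(f,m \right)} = 2 - 6 = -4$)
$d = 1860$ ($d = - \frac{930 \left(-4\right)}{2} = \left(- \frac{1}{2}\right) \left(-3720\right) = 1860$)
$\frac{d}{10660} + \frac{\left(-143\right) \left(-177\right)}{-32033} = \frac{1860}{10660} + \frac{\left(-143\right) \left(-177\right)}{-32033} = 1860 \cdot \frac{1}{10660} + 25311 \left(- \frac{1}{32033}\right) = \frac{93}{533} - \frac{25311}{32033} = - \frac{10511694}{17073589}$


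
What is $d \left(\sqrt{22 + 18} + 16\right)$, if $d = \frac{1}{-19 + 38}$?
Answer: $\frac{16}{19} + \frac{2 \sqrt{10}}{19} \approx 1.175$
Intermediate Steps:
$d = \frac{1}{19} \approx 0.052632$
$d \left(\sqrt{22 + 18} + 16\right) = \frac{\sqrt{22 + 18} + 16}{19} = \frac{\sqrt{40} + 16}{19} = \frac{2 \sqrt{10} + 16}{19} = \frac{16 + 2 \sqrt{10}}{19} = \frac{16}{19} + \frac{2 \sqrt{10}}{19}$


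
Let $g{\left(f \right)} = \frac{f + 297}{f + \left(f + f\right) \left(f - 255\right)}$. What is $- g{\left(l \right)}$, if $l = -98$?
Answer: $- \frac{199}{69090} \approx -0.0028803$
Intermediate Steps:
$g{\left(f \right)} = \frac{297 + f}{f + 2 f \left(-255 + f\right)}$
$- g{\left(l \right)} = - \frac{297 - 98}{\left(-98\right) \left(-509 + 2 \left(-98\right)\right)} = - \frac{\left(-1\right) 199}{98 \left(-509 - 196\right)} = - \frac{\left(-1\right) 199}{98 \left(-705\right)} = - \frac{\left(-1\right) \left(-1\right) 199}{98 \cdot 705} = \left(-1\right) \frac{199}{69090} = - \frac{199}{69090}$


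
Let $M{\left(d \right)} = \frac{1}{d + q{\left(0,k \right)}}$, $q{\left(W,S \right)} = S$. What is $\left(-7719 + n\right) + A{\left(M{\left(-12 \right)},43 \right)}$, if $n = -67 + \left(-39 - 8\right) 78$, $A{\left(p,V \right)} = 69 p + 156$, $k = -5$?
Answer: $- \frac{192101}{17} \approx -11300.0$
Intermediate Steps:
$M{\left(d \right)} = \frac{1}{-5 + d}$ ($M{\left(d \right)} = \frac{1}{d - 5} = \frac{1}{-5 + d}$)
$A{\left(p,V \right)} = 156 + 69 p$
$n = -3733$ ($n = -67 - 3666 = -3733$)
$\left(-7719 + n\right) + A{\left(M{\left(-12 \right)},43 \right)} = \left(-7719 - 3733\right) + \left(156 + \frac{69}{-5 - 12}\right) = -11452 + \left(156 + \frac{69}{-17}\right) = -11452 + \left(156 + 69 \left(- \frac{1}{17}\right)\right) = -11452 + \left(156 - \frac{69}{17}\right) = -11452 + \frac{2583}{17} = - \frac{192101}{17}$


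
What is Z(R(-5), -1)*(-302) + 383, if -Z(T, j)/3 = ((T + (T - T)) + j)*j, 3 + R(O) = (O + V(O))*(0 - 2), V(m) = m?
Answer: -14113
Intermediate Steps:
R(O) = -3 - 4*O (R(O) = -3 + (O + O)*(0 - 2) = -3 + (2*O)*(-2) = -3 - 4*O)
Z(T, j) = -3*j*(T + j) (Z(T, j) = -3*((T + (T - T)) + j)*j = -3*((T + 0) + j)*j = -3*(T + j)*j = -3*j*(T + j))
Z(R(-5), -1)*(-302) + 383 = -3*(-1)*((-3 - 4*(-5)) - 1)*(-302) + 383 = -3*(-1)*((-3 + 20) - 1)*(-302) + 383 = -3*(-1)*(17 - 1)*(-302) + 383 = -3*(-1)*16*(-302) + 383 = 48*(-302) + 383 = -14496 + 383 = -14113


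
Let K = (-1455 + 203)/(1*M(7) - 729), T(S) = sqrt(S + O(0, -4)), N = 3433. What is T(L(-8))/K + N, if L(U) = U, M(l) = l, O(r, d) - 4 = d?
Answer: 3433 + 361*I*sqrt(2)/313 ≈ 3433.0 + 1.6311*I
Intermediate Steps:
O(r, d) = 4 + d
T(S) = sqrt(S) (T(S) = sqrt(S + (4 - 4)) = sqrt(S + 0) = sqrt(S))
K = 626/361 (K = (-1455 + 203)/(1*7 - 729) = -1252/(7 - 729) = -1252/(-722) = -1252*(-1/722) = 626/361 ≈ 1.7341)
T(L(-8))/K + N = sqrt(-8)/(626/361) + 3433 = (2*I*sqrt(2))*(361/626) + 3433 = 361*I*sqrt(2)/313 + 3433 = 3433 + 361*I*sqrt(2)/313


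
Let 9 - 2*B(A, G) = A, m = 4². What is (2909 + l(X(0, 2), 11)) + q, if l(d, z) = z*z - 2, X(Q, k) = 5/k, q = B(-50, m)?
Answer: 6115/2 ≈ 3057.5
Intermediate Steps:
m = 16
B(A, G) = 9/2 - A/2
q = 59/2 (q = 9/2 - ½*(-50) = 9/2 + 25 = 59/2 ≈ 29.500)
l(d, z) = -2 + z² (l(d, z) = z² - 2 = -2 + z²)
(2909 + l(X(0, 2), 11)) + q = (2909 + (-2 + 11²)) + 59/2 = (2909 + (-2 + 121)) + 59/2 = (2909 + 119) + 59/2 = 3028 + 59/2 = 6115/2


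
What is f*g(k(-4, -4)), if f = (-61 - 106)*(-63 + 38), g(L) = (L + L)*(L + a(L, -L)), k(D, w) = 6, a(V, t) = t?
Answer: 0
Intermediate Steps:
g(L) = 0 (g(L) = (L + L)*(L - L) = (2*L)*0 = 0)
f = 4175 (f = -167*(-25) = 4175)
f*g(k(-4, -4)) = 4175*0 = 0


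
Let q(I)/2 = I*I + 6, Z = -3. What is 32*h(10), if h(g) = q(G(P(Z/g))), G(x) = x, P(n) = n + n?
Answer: 10176/25 ≈ 407.04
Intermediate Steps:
P(n) = 2*n
q(I) = 12 + 2*I² (q(I) = 2*(I*I + 6) = 2*(I² + 6) = 2*(6 + I²) = 12 + 2*I²)
h(g) = 12 + 72/g² (h(g) = 12 + 2*(2*(-3/g))² = 12 + 2*(-6/g)² = 12 + 2*(36/g²) = 12 + 72/g²)
32*h(10) = 32*(12 + 72/10²) = 32*(12 + 72*(1/100)) = 32*(12 + 18/25) = 32*(318/25) = 10176/25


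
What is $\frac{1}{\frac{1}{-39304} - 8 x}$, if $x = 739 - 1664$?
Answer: $\frac{39304}{290849599} \approx 0.00013514$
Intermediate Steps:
$x = -925$ ($x = 739 - 1664 = -925$)
$\frac{1}{\frac{1}{-39304} - 8 x} = \frac{1}{\frac{1}{-39304} - -7400} = \frac{1}{- \frac{1}{39304} + 7400} = \frac{1}{\frac{290849599}{39304}} = \frac{39304}{290849599}$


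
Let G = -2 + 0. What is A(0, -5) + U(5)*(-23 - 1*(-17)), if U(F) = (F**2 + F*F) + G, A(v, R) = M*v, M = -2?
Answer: -288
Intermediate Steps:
G = -2
A(v, R) = -2*v
U(F) = -2 + 2*F**2 (U(F) = (F**2 + F*F) - 2 = (F**2 + F**2) - 2 = 2*F**2 - 2 = -2 + 2*F**2)
A(0, -5) + U(5)*(-23 - 1*(-17)) = -2*0 + (-2 + 2*5**2)*(-23 - 1*(-17)) = 0 + (-2 + 2*25)*(-23 + 17) = 0 + (-2 + 50)*(-6) = 0 + 48*(-6) = 0 - 288 = -288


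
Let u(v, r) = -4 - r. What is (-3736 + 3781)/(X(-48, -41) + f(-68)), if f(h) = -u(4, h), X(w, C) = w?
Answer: -45/112 ≈ -0.40179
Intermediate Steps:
f(h) = 4 + h (f(h) = -(-4 - h) = 4 + h)
(-3736 + 3781)/(X(-48, -41) + f(-68)) = (-3736 + 3781)/(-48 + (4 - 68)) = 45/(-48 - 64) = 45/(-112) = 45*(-1/112) = -45/112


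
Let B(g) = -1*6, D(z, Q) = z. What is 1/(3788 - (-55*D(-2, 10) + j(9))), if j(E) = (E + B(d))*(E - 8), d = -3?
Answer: 1/3675 ≈ 0.00027211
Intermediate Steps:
B(g) = -6
j(E) = (-8 + E)*(-6 + E) (j(E) = (E - 6)*(E - 8) = (-6 + E)*(-8 + E) = (-8 + E)*(-6 + E))
1/(3788 - (-55*D(-2, 10) + j(9))) = 1/(3788 - (-55*(-2) + (48 + 9**2 - 14*9))) = 1/(3788 - (110 + (48 + 81 - 126))) = 1/(3788 - (110 + 3)) = 1/(3788 - 1*113) = 1/(3788 - 113) = 1/3675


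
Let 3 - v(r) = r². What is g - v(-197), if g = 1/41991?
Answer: 1629502747/41991 ≈ 38806.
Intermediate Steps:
v(r) = 3 - r²
g = 1/41991 ≈ 2.3815e-5
g - v(-197) = 1/41991 - (3 - 1*(-197)²) = 1/41991 - (3 - 1*38809) = 1/41991 - (3 - 38809) = 1/41991 - 1*(-38806) = 1/41991 + 38806 = 1629502747/41991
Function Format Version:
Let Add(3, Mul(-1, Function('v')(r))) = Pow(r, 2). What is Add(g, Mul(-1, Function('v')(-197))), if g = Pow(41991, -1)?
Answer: Rational(1629502747, 41991) ≈ 38806.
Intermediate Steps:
Function('v')(r) = Add(3, Mul(-1, Pow(r, 2)))
g = Rational(1, 41991) ≈ 2.3815e-5
Add(g, Mul(-1, Function('v')(-197))) = Add(Rational(1, 41991), Mul(-1, Add(3, Mul(-1, Pow(-197, 2))))) = Add(Rational(1, 41991), Mul(-1, Add(3, Mul(-1, 38809)))) = Add(Rational(1, 41991), Mul(-1, Add(3, -38809))) = Add(Rational(1, 41991), Mul(-1, -38806)) = Add(Rational(1, 41991), 38806) = Rational(1629502747, 41991)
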